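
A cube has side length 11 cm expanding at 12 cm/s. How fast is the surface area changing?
1584 cm²/s

A = 6s²
dA/dt = 12s · ds/dt = 12·11·12 = 1584 cm²/s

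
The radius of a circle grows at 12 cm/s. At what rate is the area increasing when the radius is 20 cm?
480π cm²/s

A = πr²
dA/dt = 2πr · dr/dt = 2π(20)(12) = 480π cm²/s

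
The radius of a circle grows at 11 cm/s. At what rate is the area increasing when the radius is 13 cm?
286π cm²/s

A = πr²
dA/dt = 2πr · dr/dt = 2π(13)(11) = 286π cm²/s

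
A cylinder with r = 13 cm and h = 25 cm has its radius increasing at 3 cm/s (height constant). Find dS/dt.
306π cm²/s

S = 2πrh + 2πr² (lateral + bases)
dS/dt = (2πh + 4πr)·dr/dt = (2π·25 + 4π·13)·3
= 306π cm²/s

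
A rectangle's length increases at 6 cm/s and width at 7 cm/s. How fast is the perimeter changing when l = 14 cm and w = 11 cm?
26 cm/s

P = 2(l + w)
dP/dt = 2(dl/dt + dw/dt) = 2(6 + 7) = 26 cm/s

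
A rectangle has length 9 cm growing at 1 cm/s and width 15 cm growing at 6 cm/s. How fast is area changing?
69 cm²/s

A = lw
dA/dt = w·dl/dt + l·dw/dt = 15·1 + 9·6 = 69 cm²/s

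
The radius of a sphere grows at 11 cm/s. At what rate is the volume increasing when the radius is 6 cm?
1584π cm³/s

V = (4/3)πr³
dV/dt = dV/dr · dr/dt = 4πr² · 11
At r = 6: dV/dt = 1584π cm³/s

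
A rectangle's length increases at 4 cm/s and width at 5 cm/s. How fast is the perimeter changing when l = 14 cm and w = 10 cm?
18 cm/s

P = 2(l + w)
dP/dt = 2(dl/dt + dw/dt) = 2(4 + 5) = 18 cm/s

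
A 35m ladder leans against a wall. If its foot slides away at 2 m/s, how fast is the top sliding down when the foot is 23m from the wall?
23√174/174 ≈ 1.744 m/s

x² + y² = 35²
2x·dx/dt + 2y·dy/dt = 0
dy/dt = -x/y · dx/dt = -23/(2√174) · 2 = -23√174/174 m/s
The top is descending at 23√174/174 ≈ 1.744 m/s.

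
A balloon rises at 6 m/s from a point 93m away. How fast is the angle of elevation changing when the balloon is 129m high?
0.022064 rad/s

tan(θ) = y/93
sec²(θ) · dθ/dt = (1/93) · dy/dt
dθ/dt = cos²(θ)/93 · 6 = 93/(93² + 129²) · 6
dθ/dt = 0.022064 rad/s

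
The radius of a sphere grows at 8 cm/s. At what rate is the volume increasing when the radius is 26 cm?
21632π cm³/s

V = (4/3)πr³
dV/dt = dV/dr · dr/dt = 4πr² · 8
At r = 26: dV/dt = 21632π cm³/s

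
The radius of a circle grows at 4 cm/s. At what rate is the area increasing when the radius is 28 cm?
224π cm²/s

A = πr²
dA/dt = 2πr · dr/dt = 2π(28)(4) = 224π cm²/s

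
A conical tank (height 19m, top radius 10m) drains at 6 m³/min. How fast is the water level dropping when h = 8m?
1083/(3200π) ≈ 0.1077 m/min

r/h = 10/19, so r = (10/19)h
V = (1/3)πr²h = (1/3)π((10/19)h)²h = (100/1083)πh³
dV/dh = (100/361)πh²
dh/dt = (dV/dt)/(dV/dh) = -6/((100/361)π·8²) = -1083/(3200π) m/min
The level is dropping at 1083/(3200π) ≈ 0.1077 m/min.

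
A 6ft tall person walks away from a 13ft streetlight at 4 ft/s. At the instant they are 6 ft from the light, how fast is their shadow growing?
24/7 ft/s

By similar triangles: 13/(x+s) = 6/s
Solving: s = 6x/7
ds/dt = 6/7 · dx/dt = 6/7 · 4 = 24/7 ft/s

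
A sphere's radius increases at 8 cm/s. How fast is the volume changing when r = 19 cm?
11552π cm³/s

V = (4/3)πr³
dV/dt = dV/dr · dr/dt = 4πr² · 8
At r = 19: dV/dt = 11552π cm³/s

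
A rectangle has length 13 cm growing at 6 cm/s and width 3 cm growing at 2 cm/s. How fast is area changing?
44 cm²/s

A = lw
dA/dt = w·dl/dt + l·dw/dt = 3·6 + 13·2 = 44 cm²/s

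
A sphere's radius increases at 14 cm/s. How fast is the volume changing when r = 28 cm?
43904π cm³/s

V = (4/3)πr³
dV/dt = dV/dr · dr/dt = 4πr² · 14
At r = 28: dV/dt = 43904π cm³/s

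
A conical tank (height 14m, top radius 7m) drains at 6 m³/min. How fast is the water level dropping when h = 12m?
1/(6π) ≈ 0.05305 m/min

r/h = 7/14, so r = (1/2)h
V = (1/3)πr²h = (1/3)π((1/2)h)²h = (1/12)πh³
dV/dh = (1/4)πh²
dh/dt = (dV/dt)/(dV/dh) = -6/((1/4)π·12²) = -1/(6π) m/min
The level is dropping at 1/(6π) ≈ 0.05305 m/min.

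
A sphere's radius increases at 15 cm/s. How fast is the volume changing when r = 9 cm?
4860π cm³/s

V = (4/3)πr³
dV/dt = dV/dr · dr/dt = 4πr² · 15
At r = 9: dV/dt = 4860π cm³/s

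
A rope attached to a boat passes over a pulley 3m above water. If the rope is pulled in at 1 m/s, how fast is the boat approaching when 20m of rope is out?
20√391/391 ≈ 1.011 m/s

rope² = x² + 3²
x = √(20² - 3²) = √391
dx/dt = (rope/x) · d(rope)/dt = (20/√391) · (-1) = -20√391/391 m/s
The boat approaches at 20√391/391 ≈ 1.011 m/s.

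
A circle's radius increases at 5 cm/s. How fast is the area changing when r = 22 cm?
220π cm²/s

A = πr²
dA/dt = 2πr · dr/dt = 2π(22)(5) = 220π cm²/s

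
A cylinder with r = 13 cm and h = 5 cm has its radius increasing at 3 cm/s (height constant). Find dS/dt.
186π cm²/s

S = 2πrh + 2πr² (lateral + bases)
dS/dt = (2πh + 4πr)·dr/dt = (2π·5 + 4π·13)·3
= 186π cm²/s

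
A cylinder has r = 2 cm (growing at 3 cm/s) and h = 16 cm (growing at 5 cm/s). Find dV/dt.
212π cm³/s

V = πr²h
dV/dt = 2πrh·dr/dt + πr²·dh/dt
= 2π(2)(16)(3) + π(2)²(5)
= 212π cm³/s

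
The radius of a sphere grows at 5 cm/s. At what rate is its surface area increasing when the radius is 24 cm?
960π cm²/s

S = 4πr²
dS/dt = dS/dr · dr/dt = 8πr · 5
At r = 24: dS/dt = 960π cm²/s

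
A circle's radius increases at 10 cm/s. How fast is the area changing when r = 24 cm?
480π cm²/s

A = πr²
dA/dt = 2πr · dr/dt = 2π(24)(10) = 480π cm²/s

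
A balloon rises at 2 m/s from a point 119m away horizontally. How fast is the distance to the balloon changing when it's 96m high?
192√23377/23377 ≈ 1.256 m/s

z² = 119² + y²
z = √(119² + 96²) = √23377
dz/dt = y/z · dy/dt = 96/√23377 · 2 = 192√23377/23377 ≈ 1.256 m/s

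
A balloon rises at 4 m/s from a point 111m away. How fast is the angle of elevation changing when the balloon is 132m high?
0.014927 rad/s

tan(θ) = y/111
sec²(θ) · dθ/dt = (1/111) · dy/dt
dθ/dt = cos²(θ)/111 · 4 = 111/(111² + 132²) · 4
dθ/dt = 0.014927 rad/s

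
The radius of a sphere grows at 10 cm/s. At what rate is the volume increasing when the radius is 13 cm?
6760π cm³/s

V = (4/3)πr³
dV/dt = dV/dr · dr/dt = 4πr² · 10
At r = 13: dV/dt = 6760π cm³/s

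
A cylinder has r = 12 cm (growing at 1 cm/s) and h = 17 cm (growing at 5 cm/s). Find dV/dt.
1128π cm³/s

V = πr²h
dV/dt = 2πrh·dr/dt + πr²·dh/dt
= 2π(12)(17)(1) + π(12)²(5)
= 1128π cm³/s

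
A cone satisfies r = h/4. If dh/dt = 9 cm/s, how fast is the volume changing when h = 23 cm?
4761π/16 cm³/s

V = (1/3)π(h/4)²h = πh³/48
dV/dt = πh²/16 · 9
At h = 23: dV/dt = 4761π/16 cm³/s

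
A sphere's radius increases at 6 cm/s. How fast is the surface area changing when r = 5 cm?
240π cm²/s

S = 4πr²
dS/dt = dS/dr · dr/dt = 8πr · 6
At r = 5: dS/dt = 240π cm²/s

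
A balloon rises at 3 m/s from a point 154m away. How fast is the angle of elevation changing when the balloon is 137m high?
0.010874 rad/s

tan(θ) = y/154
sec²(θ) · dθ/dt = (1/154) · dy/dt
dθ/dt = cos²(θ)/154 · 3 = 154/(154² + 137²) · 3
dθ/dt = 0.010874 rad/s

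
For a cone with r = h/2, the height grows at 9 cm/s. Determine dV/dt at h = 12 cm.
324π cm³/s

V = (1/3)π(h/2)²h = πh³/12
dV/dt = πh²/4 · 9
At h = 12: dV/dt = 324π cm³/s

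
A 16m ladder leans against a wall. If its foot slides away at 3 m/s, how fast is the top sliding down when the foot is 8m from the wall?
√3 ≈ 1.732 m/s

x² + y² = 16²
2x·dx/dt + 2y·dy/dt = 0
dy/dt = -x/y · dx/dt = -8/(8√3) · 3 = -√3 m/s
The top is descending at √3 ≈ 1.732 m/s.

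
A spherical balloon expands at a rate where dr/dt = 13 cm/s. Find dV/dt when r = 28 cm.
40768π cm³/s

V = (4/3)πr³
dV/dt = dV/dr · dr/dt = 4πr² · 13
At r = 28: dV/dt = 40768π cm³/s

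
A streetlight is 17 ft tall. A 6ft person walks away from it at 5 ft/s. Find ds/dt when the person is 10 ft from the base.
30/11 ft/s

By similar triangles: 17/(x+s) = 6/s
Solving: s = 6x/11
ds/dt = 6/11 · dx/dt = 6/11 · 5 = 30/11 ft/s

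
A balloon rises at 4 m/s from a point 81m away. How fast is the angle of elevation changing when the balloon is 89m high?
0.022373 rad/s

tan(θ) = y/81
sec²(θ) · dθ/dt = (1/81) · dy/dt
dθ/dt = cos²(θ)/81 · 4 = 81/(81² + 89²) · 4
dθ/dt = 0.022373 rad/s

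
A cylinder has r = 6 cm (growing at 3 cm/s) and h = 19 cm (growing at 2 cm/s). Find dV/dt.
756π cm³/s

V = πr²h
dV/dt = 2πrh·dr/dt + πr²·dh/dt
= 2π(6)(19)(3) + π(6)²(2)
= 756π cm³/s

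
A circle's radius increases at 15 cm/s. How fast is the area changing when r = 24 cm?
720π cm²/s

A = πr²
dA/dt = 2πr · dr/dt = 2π(24)(15) = 720π cm²/s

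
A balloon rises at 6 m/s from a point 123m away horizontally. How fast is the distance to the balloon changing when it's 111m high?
111√122/305 ≈ 4.02 m/s

z² = 123² + y²
z = √(123² + 111²) = 15√122
dz/dt = y/z · dy/dt = 111/(15√122) · 6 = 111√122/305 ≈ 4.02 m/s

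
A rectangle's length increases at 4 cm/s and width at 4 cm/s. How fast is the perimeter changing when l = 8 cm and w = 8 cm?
16 cm/s

P = 2(l + w)
dP/dt = 2(dl/dt + dw/dt) = 2(4 + 4) = 16 cm/s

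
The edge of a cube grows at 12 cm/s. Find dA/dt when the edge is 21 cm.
3024 cm²/s

A = 6s²
dA/dt = 12s · ds/dt = 12·21·12 = 3024 cm²/s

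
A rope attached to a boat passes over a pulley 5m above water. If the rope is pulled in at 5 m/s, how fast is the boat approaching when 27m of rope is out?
135√11/88 ≈ 5.088 m/s

rope² = x² + 5²
x = √(27² - 5²) = 8√11
dx/dt = (rope/x) · d(rope)/dt = (27/(8√11)) · (-5) = -135√11/88 m/s
The boat approaches at 135√11/88 ≈ 5.088 m/s.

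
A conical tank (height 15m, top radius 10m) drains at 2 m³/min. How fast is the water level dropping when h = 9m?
1/(18π) ≈ 0.01768 m/min

r/h = 10/15, so r = (2/3)h
V = (1/3)πr²h = (1/3)π((2/3)h)²h = (4/27)πh³
dV/dh = (4/9)πh²
dh/dt = (dV/dt)/(dV/dh) = -2/((4/9)π·9²) = -1/(18π) m/min
The level is dropping at 1/(18π) ≈ 0.01768 m/min.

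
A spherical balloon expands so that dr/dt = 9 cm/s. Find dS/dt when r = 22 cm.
1584π cm²/s

S = 4πr²
dS/dt = dS/dr · dr/dt = 8πr · 9
At r = 22: dS/dt = 1584π cm²/s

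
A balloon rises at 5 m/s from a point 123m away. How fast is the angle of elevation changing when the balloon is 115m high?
0.02169 rad/s

tan(θ) = y/123
sec²(θ) · dθ/dt = (1/123) · dy/dt
dθ/dt = cos²(θ)/123 · 5 = 123/(123² + 115²) · 5
dθ/dt = 0.02169 rad/s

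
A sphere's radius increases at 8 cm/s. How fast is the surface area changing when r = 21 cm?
1344π cm²/s

S = 4πr²
dS/dt = dS/dr · dr/dt = 8πr · 8
At r = 21: dS/dt = 1344π cm²/s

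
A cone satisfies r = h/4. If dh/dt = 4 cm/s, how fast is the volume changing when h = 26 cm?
169π cm³/s

V = (1/3)π(h/4)²h = πh³/48
dV/dt = πh²/16 · 4
At h = 26: dV/dt = 169π cm³/s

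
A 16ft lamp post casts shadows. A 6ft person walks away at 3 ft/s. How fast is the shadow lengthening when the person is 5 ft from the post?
9/5 ft/s

By similar triangles: 16/(x+s) = 6/s
Solving: s = 6x/10
ds/dt = 6/10 · dx/dt = 3/5 · 3 = 9/5 ft/s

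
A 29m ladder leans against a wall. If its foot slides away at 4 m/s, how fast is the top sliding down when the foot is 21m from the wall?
21/5 = 4.2 m/s

x² + y² = 29²
2x·dx/dt + 2y·dy/dt = 0
dy/dt = -x/y · dx/dt = -21/20 · 4 = -21/5 m/s
The top is descending at 21/5 = 4.2 m/s.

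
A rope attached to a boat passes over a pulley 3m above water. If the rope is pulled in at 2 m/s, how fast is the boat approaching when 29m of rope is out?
29√13/52 ≈ 2.011 m/s

rope² = x² + 3²
x = √(29² - 3²) = 8√13
dx/dt = (rope/x) · d(rope)/dt = (29/(8√13)) · (-2) = -29√13/52 m/s
The boat approaches at 29√13/52 ≈ 2.011 m/s.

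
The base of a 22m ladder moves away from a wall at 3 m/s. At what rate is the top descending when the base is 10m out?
5√6/8 ≈ 1.531 m/s

x² + y² = 22²
2x·dx/dt + 2y·dy/dt = 0
dy/dt = -x/y · dx/dt = -10/(8√6) · 3 = -5√6/8 m/s
The top is descending at 5√6/8 ≈ 1.531 m/s.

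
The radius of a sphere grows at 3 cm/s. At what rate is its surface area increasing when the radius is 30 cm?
720π cm²/s

S = 4πr²
dS/dt = dS/dr · dr/dt = 8πr · 3
At r = 30: dS/dt = 720π cm²/s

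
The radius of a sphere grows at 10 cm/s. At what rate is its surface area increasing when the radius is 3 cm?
240π cm²/s

S = 4πr²
dS/dt = dS/dr · dr/dt = 8πr · 10
At r = 3: dS/dt = 240π cm²/s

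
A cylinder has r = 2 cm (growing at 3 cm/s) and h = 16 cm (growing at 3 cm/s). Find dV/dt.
204π cm³/s

V = πr²h
dV/dt = 2πrh·dr/dt + πr²·dh/dt
= 2π(2)(16)(3) + π(2)²(3)
= 204π cm³/s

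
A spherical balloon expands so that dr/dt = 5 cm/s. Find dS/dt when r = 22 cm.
880π cm²/s

S = 4πr²
dS/dt = dS/dr · dr/dt = 8πr · 5
At r = 22: dS/dt = 880π cm²/s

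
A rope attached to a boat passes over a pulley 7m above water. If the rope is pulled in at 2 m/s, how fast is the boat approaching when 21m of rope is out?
3√2/2 ≈ 2.121 m/s

rope² = x² + 7²
x = √(21² - 7²) = 14√2
dx/dt = (rope/x) · d(rope)/dt = (21/(14√2)) · (-2) = -3√2/2 m/s
The boat approaches at 3√2/2 ≈ 2.121 m/s.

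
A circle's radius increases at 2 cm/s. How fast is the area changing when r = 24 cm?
96π cm²/s

A = πr²
dA/dt = 2πr · dr/dt = 2π(24)(2) = 96π cm²/s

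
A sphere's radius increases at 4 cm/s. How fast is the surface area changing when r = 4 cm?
128π cm²/s

S = 4πr²
dS/dt = dS/dr · dr/dt = 8πr · 4
At r = 4: dS/dt = 128π cm²/s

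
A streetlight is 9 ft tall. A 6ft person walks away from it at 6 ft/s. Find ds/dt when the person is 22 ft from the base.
12 ft/s

By similar triangles: 9/(x+s) = 6/s
Solving: s = 6x/3
ds/dt = 6/3 · dx/dt = 2 · 6 = 12 ft/s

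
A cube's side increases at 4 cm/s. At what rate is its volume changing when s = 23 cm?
6348 cm³/s

V = s³
dV/dt = 3s² · ds/dt = 3·23²·4 = 6348 cm³/s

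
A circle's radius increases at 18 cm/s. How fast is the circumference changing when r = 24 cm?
36π cm/s

C = 2πr
dC/dt = 2π · dr/dt = 2π · 18 = 36π cm/s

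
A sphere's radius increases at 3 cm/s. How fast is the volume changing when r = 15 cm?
2700π cm³/s

V = (4/3)πr³
dV/dt = dV/dr · dr/dt = 4πr² · 3
At r = 15: dV/dt = 2700π cm³/s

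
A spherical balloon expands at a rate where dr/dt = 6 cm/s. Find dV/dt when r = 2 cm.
96π cm³/s

V = (4/3)πr³
dV/dt = dV/dr · dr/dt = 4πr² · 6
At r = 2: dV/dt = 96π cm³/s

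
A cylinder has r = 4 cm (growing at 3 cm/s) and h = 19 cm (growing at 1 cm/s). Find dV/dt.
472π cm³/s

V = πr²h
dV/dt = 2πrh·dr/dt + πr²·dh/dt
= 2π(4)(19)(3) + π(4)²(1)
= 472π cm³/s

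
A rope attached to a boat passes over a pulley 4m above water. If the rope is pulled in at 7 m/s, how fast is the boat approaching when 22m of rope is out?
77√13/39 ≈ 7.119 m/s

rope² = x² + 4²
x = √(22² - 4²) = 6√13
dx/dt = (rope/x) · d(rope)/dt = (22/(6√13)) · (-7) = -77√13/39 m/s
The boat approaches at 77√13/39 ≈ 7.119 m/s.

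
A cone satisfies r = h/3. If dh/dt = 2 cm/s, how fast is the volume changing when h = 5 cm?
50π/9 cm³/s

V = (1/3)π(h/3)²h = πh³/27
dV/dt = πh²/9 · 2
At h = 5: dV/dt = 50π/9 cm³/s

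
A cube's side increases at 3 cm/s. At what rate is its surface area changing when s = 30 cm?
1080 cm²/s

A = 6s²
dA/dt = 12s · ds/dt = 12·30·3 = 1080 cm²/s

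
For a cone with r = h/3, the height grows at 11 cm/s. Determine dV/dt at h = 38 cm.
15884π/9 cm³/s

V = (1/3)π(h/3)²h = πh³/27
dV/dt = πh²/9 · 11
At h = 38: dV/dt = 15884π/9 cm³/s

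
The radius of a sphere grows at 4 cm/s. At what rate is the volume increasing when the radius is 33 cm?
17424π cm³/s

V = (4/3)πr³
dV/dt = dV/dr · dr/dt = 4πr² · 4
At r = 33: dV/dt = 17424π cm³/s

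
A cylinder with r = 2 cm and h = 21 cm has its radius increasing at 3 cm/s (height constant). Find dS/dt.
150π cm²/s

S = 2πrh + 2πr² (lateral + bases)
dS/dt = (2πh + 4πr)·dr/dt = (2π·21 + 4π·2)·3
= 150π cm²/s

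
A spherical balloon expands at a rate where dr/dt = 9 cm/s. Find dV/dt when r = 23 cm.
19044π cm³/s

V = (4/3)πr³
dV/dt = dV/dr · dr/dt = 4πr² · 9
At r = 23: dV/dt = 19044π cm³/s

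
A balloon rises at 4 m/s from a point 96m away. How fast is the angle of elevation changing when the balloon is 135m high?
0.013994 rad/s

tan(θ) = y/96
sec²(θ) · dθ/dt = (1/96) · dy/dt
dθ/dt = cos²(θ)/96 · 4 = 96/(96² + 135²) · 4
dθ/dt = 0.013994 rad/s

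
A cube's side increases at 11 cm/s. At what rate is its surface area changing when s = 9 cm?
1188 cm²/s

A = 6s²
dA/dt = 12s · ds/dt = 12·9·11 = 1188 cm²/s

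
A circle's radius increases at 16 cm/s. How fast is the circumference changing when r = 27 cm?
32π cm/s

C = 2πr
dC/dt = 2π · dr/dt = 2π · 16 = 32π cm/s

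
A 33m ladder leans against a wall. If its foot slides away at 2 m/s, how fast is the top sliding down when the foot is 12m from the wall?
8√105/105 ≈ 0.7807 m/s

x² + y² = 33²
2x·dx/dt + 2y·dy/dt = 0
dy/dt = -x/y · dx/dt = -12/(3√105) · 2 = -8√105/105 m/s
The top is descending at 8√105/105 ≈ 0.7807 m/s.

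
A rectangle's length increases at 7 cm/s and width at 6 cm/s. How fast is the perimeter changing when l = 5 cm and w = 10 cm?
26 cm/s

P = 2(l + w)
dP/dt = 2(dl/dt + dw/dt) = 2(7 + 6) = 26 cm/s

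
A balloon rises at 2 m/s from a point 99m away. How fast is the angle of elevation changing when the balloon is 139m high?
0.006799 rad/s

tan(θ) = y/99
sec²(θ) · dθ/dt = (1/99) · dy/dt
dθ/dt = cos²(θ)/99 · 2 = 99/(99² + 139²) · 2
dθ/dt = 0.006799 rad/s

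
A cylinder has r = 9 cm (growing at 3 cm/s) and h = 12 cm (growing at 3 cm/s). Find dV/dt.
891π cm³/s

V = πr²h
dV/dt = 2πrh·dr/dt + πr²·dh/dt
= 2π(9)(12)(3) + π(9)²(3)
= 891π cm³/s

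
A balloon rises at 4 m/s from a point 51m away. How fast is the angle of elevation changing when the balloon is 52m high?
0.038454 rad/s

tan(θ) = y/51
sec²(θ) · dθ/dt = (1/51) · dy/dt
dθ/dt = cos²(θ)/51 · 4 = 51/(51² + 52²) · 4
dθ/dt = 0.038454 rad/s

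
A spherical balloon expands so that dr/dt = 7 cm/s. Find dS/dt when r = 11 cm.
616π cm²/s

S = 4πr²
dS/dt = dS/dr · dr/dt = 8πr · 7
At r = 11: dS/dt = 616π cm²/s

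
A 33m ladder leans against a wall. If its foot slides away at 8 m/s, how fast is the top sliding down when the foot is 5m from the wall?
10√266/133 ≈ 1.226 m/s

x² + y² = 33²
2x·dx/dt + 2y·dy/dt = 0
dy/dt = -x/y · dx/dt = -5/(2√266) · 8 = -10√266/133 m/s
The top is descending at 10√266/133 ≈ 1.226 m/s.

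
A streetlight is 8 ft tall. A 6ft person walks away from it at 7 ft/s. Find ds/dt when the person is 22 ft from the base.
21 ft/s

By similar triangles: 8/(x+s) = 6/s
Solving: s = 6x/2
ds/dt = 6/2 · dx/dt = 3 · 7 = 21 ft/s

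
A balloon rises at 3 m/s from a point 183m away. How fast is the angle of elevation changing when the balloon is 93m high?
0.013029 rad/s

tan(θ) = y/183
sec²(θ) · dθ/dt = (1/183) · dy/dt
dθ/dt = cos²(θ)/183 · 3 = 183/(183² + 93²) · 3
dθ/dt = 0.013029 rad/s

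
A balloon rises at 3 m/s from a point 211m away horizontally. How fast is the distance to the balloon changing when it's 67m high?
201√290/3770 ≈ 0.9079 m/s

z² = 211² + y²
z = √(211² + 67²) = 13√290
dz/dt = y/z · dy/dt = 67/(13√290) · 3 = 201√290/3770 ≈ 0.9079 m/s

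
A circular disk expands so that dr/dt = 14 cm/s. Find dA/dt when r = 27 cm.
756π cm²/s

A = πr²
dA/dt = 2πr · dr/dt = 2π(27)(14) = 756π cm²/s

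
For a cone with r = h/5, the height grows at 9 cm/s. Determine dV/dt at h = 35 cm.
441π cm³/s

V = (1/3)π(h/5)²h = πh³/75
dV/dt = πh²/25 · 9
At h = 35: dV/dt = 441π cm³/s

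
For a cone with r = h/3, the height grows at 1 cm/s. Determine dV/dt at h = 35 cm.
1225π/9 cm³/s

V = (1/3)π(h/3)²h = πh³/27
dV/dt = πh²/9 · 1
At h = 35: dV/dt = 1225π/9 cm³/s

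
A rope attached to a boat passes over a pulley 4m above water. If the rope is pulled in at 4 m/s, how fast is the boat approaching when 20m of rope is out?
5√6/3 ≈ 4.082 m/s

rope² = x² + 4²
x = √(20² - 4²) = 8√6
dx/dt = (rope/x) · d(rope)/dt = (20/(8√6)) · (-4) = -5√6/3 m/s
The boat approaches at 5√6/3 ≈ 4.082 m/s.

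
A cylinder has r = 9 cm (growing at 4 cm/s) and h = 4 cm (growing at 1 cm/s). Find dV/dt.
369π cm³/s

V = πr²h
dV/dt = 2πrh·dr/dt + πr²·dh/dt
= 2π(9)(4)(4) + π(9)²(1)
= 369π cm³/s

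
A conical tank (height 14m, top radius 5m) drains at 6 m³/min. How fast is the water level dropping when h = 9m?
392/(675π) ≈ 0.1849 m/min

r/h = 5/14, so r = (5/14)h
V = (1/3)πr²h = (1/3)π((5/14)h)²h = (25/588)πh³
dV/dh = (25/196)πh²
dh/dt = (dV/dt)/(dV/dh) = -6/((25/196)π·9²) = -392/(675π) m/min
The level is dropping at 392/(675π) ≈ 0.1849 m/min.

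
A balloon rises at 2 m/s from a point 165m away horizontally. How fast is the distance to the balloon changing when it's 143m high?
13√394/197 ≈ 1.31 m/s

z² = 165² + y²
z = √(165² + 143²) = 11√394
dz/dt = y/z · dy/dt = 143/(11√394) · 2 = 13√394/197 ≈ 1.31 m/s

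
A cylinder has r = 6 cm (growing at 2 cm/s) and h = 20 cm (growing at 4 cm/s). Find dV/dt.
624π cm³/s

V = πr²h
dV/dt = 2πrh·dr/dt + πr²·dh/dt
= 2π(6)(20)(2) + π(6)²(4)
= 624π cm³/s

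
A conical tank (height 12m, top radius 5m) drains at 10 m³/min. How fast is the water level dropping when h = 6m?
8/(5π) ≈ 0.5093 m/min

r/h = 5/12, so r = (5/12)h
V = (1/3)πr²h = (1/3)π((5/12)h)²h = (25/432)πh³
dV/dh = (25/144)πh²
dh/dt = (dV/dt)/(dV/dh) = -10/((25/144)π·6²) = -8/(5π) m/min
The level is dropping at 8/(5π) ≈ 0.5093 m/min.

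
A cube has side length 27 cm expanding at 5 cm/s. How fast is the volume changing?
10935 cm³/s

V = s³
dV/dt = 3s² · ds/dt = 3·27²·5 = 10935 cm³/s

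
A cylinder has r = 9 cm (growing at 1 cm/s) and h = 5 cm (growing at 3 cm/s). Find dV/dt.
333π cm³/s

V = πr²h
dV/dt = 2πrh·dr/dt + πr²·dh/dt
= 2π(9)(5)(1) + π(9)²(3)
= 333π cm³/s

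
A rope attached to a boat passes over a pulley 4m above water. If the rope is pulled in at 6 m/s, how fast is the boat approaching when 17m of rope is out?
34√273/91 ≈ 6.173 m/s

rope² = x² + 4²
x = √(17² - 4²) = √273
dx/dt = (rope/x) · d(rope)/dt = (17/√273) · (-6) = -34√273/91 m/s
The boat approaches at 34√273/91 ≈ 6.173 m/s.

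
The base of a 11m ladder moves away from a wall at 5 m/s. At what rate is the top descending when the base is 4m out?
4√105/21 ≈ 1.952 m/s

x² + y² = 11²
2x·dx/dt + 2y·dy/dt = 0
dy/dt = -x/y · dx/dt = -4/√105 · 5 = -4√105/21 m/s
The top is descending at 4√105/21 ≈ 1.952 m/s.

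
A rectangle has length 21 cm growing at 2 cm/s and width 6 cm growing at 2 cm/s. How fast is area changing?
54 cm²/s

A = lw
dA/dt = w·dl/dt + l·dw/dt = 6·2 + 21·2 = 54 cm²/s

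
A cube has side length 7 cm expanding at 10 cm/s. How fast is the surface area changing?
840 cm²/s

A = 6s²
dA/dt = 12s · ds/dt = 12·7·10 = 840 cm²/s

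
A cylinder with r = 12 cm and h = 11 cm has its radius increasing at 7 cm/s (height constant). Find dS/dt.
490π cm²/s

S = 2πrh + 2πr² (lateral + bases)
dS/dt = (2πh + 4πr)·dr/dt = (2π·11 + 4π·12)·7
= 490π cm²/s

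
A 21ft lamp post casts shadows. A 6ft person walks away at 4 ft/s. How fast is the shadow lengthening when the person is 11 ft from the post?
8/5 ft/s

By similar triangles: 21/(x+s) = 6/s
Solving: s = 6x/15
ds/dt = 6/15 · dx/dt = 2/5 · 4 = 8/5 ft/s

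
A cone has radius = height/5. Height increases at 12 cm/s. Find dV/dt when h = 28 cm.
9408π/25 cm³/s

V = (1/3)π(h/5)²h = πh³/75
dV/dt = πh²/25 · 12
At h = 28: dV/dt = 9408π/25 cm³/s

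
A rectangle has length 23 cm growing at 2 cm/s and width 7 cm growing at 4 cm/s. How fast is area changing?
106 cm²/s

A = lw
dA/dt = w·dl/dt + l·dw/dt = 7·2 + 23·4 = 106 cm²/s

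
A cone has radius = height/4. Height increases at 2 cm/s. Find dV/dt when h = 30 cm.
225π/2 cm³/s

V = (1/3)π(h/4)²h = πh³/48
dV/dt = πh²/16 · 2
At h = 30: dV/dt = 225π/2 cm³/s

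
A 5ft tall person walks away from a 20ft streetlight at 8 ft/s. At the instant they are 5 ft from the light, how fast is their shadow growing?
8/3 ft/s

By similar triangles: 20/(x+s) = 5/s
Solving: s = 5x/15
ds/dt = 5/15 · dx/dt = 1/3 · 8 = 8/3 ft/s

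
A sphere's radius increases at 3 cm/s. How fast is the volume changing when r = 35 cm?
14700π cm³/s

V = (4/3)πr³
dV/dt = dV/dr · dr/dt = 4πr² · 3
At r = 35: dV/dt = 14700π cm³/s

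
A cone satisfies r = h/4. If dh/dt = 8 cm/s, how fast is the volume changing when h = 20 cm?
200π cm³/s

V = (1/3)π(h/4)²h = πh³/48
dV/dt = πh²/16 · 8
At h = 20: dV/dt = 200π cm³/s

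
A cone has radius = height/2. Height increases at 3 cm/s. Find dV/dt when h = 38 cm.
1083π cm³/s

V = (1/3)π(h/2)²h = πh³/12
dV/dt = πh²/4 · 3
At h = 38: dV/dt = 1083π cm³/s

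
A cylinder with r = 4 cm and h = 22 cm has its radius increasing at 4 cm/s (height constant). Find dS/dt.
240π cm²/s

S = 2πrh + 2πr² (lateral + bases)
dS/dt = (2πh + 4πr)·dr/dt = (2π·22 + 4π·4)·4
= 240π cm²/s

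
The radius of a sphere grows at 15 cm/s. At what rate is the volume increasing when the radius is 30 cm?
54000π cm³/s

V = (4/3)πr³
dV/dt = dV/dr · dr/dt = 4πr² · 15
At r = 30: dV/dt = 54000π cm³/s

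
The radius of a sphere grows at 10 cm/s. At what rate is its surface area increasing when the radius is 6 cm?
480π cm²/s

S = 4πr²
dS/dt = dS/dr · dr/dt = 8πr · 10
At r = 6: dS/dt = 480π cm²/s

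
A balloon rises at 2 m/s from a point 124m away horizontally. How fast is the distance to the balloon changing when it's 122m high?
122√7565/7565 ≈ 1.403 m/s

z² = 124² + y²
z = √(124² + 122²) = 2√7565
dz/dt = y/z · dy/dt = 122/(2√7565) · 2 = 122√7565/7565 ≈ 1.403 m/s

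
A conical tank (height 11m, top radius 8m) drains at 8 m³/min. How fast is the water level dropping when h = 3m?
121/(72π) ≈ 0.5349 m/min

r/h = 8/11, so r = (8/11)h
V = (1/3)πr²h = (1/3)π((8/11)h)²h = (64/363)πh³
dV/dh = (64/121)πh²
dh/dt = (dV/dt)/(dV/dh) = -8/((64/121)π·3²) = -121/(72π) m/min
The level is dropping at 121/(72π) ≈ 0.5349 m/min.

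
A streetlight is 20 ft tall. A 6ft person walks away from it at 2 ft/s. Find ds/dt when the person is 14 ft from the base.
6/7 ft/s

By similar triangles: 20/(x+s) = 6/s
Solving: s = 6x/14
ds/dt = 6/14 · dx/dt = 3/7 · 2 = 6/7 ft/s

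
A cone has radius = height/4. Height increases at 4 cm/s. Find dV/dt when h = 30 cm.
225π cm³/s

V = (1/3)π(h/4)²h = πh³/48
dV/dt = πh²/16 · 4
At h = 30: dV/dt = 225π cm³/s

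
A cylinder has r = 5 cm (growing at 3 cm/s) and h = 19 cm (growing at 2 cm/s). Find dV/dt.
620π cm³/s

V = πr²h
dV/dt = 2πrh·dr/dt + πr²·dh/dt
= 2π(5)(19)(3) + π(5)²(2)
= 620π cm³/s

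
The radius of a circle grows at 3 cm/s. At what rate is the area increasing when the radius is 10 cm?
60π cm²/s

A = πr²
dA/dt = 2πr · dr/dt = 2π(10)(3) = 60π cm²/s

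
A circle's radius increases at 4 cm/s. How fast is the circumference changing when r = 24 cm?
8π cm/s

C = 2πr
dC/dt = 2π · dr/dt = 2π · 4 = 8π cm/s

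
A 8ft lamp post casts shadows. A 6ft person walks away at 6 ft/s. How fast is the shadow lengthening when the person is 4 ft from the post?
18 ft/s

By similar triangles: 8/(x+s) = 6/s
Solving: s = 6x/2
ds/dt = 6/2 · dx/dt = 3 · 6 = 18 ft/s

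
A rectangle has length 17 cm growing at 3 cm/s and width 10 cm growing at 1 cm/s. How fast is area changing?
47 cm²/s

A = lw
dA/dt = w·dl/dt + l·dw/dt = 10·3 + 17·1 = 47 cm²/s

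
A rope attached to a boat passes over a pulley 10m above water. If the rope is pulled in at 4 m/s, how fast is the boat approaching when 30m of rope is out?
3√2 ≈ 4.243 m/s

rope² = x² + 10²
x = √(30² - 10²) = 20√2
dx/dt = (rope/x) · d(rope)/dt = (30/(20√2)) · (-4) = -3√2 m/s
The boat approaches at 3√2 ≈ 4.243 m/s.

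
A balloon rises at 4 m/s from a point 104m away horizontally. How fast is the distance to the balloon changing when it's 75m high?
300√16441/16441 ≈ 2.34 m/s

z² = 104² + y²
z = √(104² + 75²) = √16441
dz/dt = y/z · dy/dt = 75/√16441 · 4 = 300√16441/16441 ≈ 2.34 m/s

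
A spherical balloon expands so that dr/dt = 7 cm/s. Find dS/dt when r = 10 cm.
560π cm²/s

S = 4πr²
dS/dt = dS/dr · dr/dt = 8πr · 7
At r = 10: dS/dt = 560π cm²/s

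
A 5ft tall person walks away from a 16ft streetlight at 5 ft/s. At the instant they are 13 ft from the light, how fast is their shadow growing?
25/11 ft/s

By similar triangles: 16/(x+s) = 5/s
Solving: s = 5x/11
ds/dt = 5/11 · dx/dt = 5/11 · 5 = 25/11 ft/s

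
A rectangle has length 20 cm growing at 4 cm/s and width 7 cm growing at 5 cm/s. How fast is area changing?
128 cm²/s

A = lw
dA/dt = w·dl/dt + l·dw/dt = 7·4 + 20·5 = 128 cm²/s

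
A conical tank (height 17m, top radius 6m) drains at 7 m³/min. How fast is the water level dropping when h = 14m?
289/(1008π) ≈ 0.09126 m/min

r/h = 6/17, so r = (6/17)h
V = (1/3)πr²h = (1/3)π((6/17)h)²h = (12/289)πh³
dV/dh = (36/289)πh²
dh/dt = (dV/dt)/(dV/dh) = -7/((36/289)π·14²) = -289/(1008π) m/min
The level is dropping at 289/(1008π) ≈ 0.09126 m/min.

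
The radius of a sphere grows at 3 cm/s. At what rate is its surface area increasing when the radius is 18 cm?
432π cm²/s

S = 4πr²
dS/dt = dS/dr · dr/dt = 8πr · 3
At r = 18: dS/dt = 432π cm²/s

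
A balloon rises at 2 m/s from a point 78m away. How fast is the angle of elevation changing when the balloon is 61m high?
0.01591 rad/s

tan(θ) = y/78
sec²(θ) · dθ/dt = (1/78) · dy/dt
dθ/dt = cos²(θ)/78 · 2 = 78/(78² + 61²) · 2
dθ/dt = 0.01591 rad/s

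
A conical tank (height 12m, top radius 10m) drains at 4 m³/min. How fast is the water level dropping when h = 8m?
9/(100π) ≈ 0.02865 m/min

r/h = 10/12, so r = (5/6)h
V = (1/3)πr²h = (1/3)π((5/6)h)²h = (25/108)πh³
dV/dh = (25/36)πh²
dh/dt = (dV/dt)/(dV/dh) = -4/((25/36)π·8²) = -9/(100π) m/min
The level is dropping at 9/(100π) ≈ 0.02865 m/min.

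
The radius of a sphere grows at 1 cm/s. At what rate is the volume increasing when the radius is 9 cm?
324π cm³/s

V = (4/3)πr³
dV/dt = dV/dr · dr/dt = 4πr² · 1
At r = 9: dV/dt = 324π cm³/s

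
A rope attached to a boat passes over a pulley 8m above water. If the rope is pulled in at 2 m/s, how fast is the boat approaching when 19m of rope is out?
38√33/99 ≈ 2.205 m/s

rope² = x² + 8²
x = √(19² - 8²) = 3√33
dx/dt = (rope/x) · d(rope)/dt = (19/(3√33)) · (-2) = -38√33/99 m/s
The boat approaches at 38√33/99 ≈ 2.205 m/s.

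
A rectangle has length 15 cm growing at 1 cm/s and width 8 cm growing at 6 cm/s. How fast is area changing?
98 cm²/s

A = lw
dA/dt = w·dl/dt + l·dw/dt = 8·1 + 15·6 = 98 cm²/s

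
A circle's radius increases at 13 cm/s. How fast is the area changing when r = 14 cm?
364π cm²/s

A = πr²
dA/dt = 2πr · dr/dt = 2π(14)(13) = 364π cm²/s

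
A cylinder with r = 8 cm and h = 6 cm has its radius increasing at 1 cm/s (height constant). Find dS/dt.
44π cm²/s

S = 2πrh + 2πr² (lateral + bases)
dS/dt = (2πh + 4πr)·dr/dt = (2π·6 + 4π·8)·1
= 44π cm²/s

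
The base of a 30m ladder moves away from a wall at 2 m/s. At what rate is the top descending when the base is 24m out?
8/3 ≈ 2.667 m/s

x² + y² = 30²
2x·dx/dt + 2y·dy/dt = 0
dy/dt = -x/y · dx/dt = -24/18 · 2 = -8/3 m/s
The top is descending at 8/3 ≈ 2.667 m/s.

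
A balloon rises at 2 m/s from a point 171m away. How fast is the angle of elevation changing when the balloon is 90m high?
0.009159 rad/s

tan(θ) = y/171
sec²(θ) · dθ/dt = (1/171) · dy/dt
dθ/dt = cos²(θ)/171 · 2 = 171/(171² + 90²) · 2
dθ/dt = 0.009159 rad/s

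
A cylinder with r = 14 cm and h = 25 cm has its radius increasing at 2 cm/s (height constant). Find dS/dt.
212π cm²/s

S = 2πrh + 2πr² (lateral + bases)
dS/dt = (2πh + 4πr)·dr/dt = (2π·25 + 4π·14)·2
= 212π cm²/s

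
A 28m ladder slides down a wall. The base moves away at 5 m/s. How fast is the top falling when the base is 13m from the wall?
13√615/123 ≈ 2.621 m/s

x² + y² = 28²
2x·dx/dt + 2y·dy/dt = 0
dy/dt = -x/y · dx/dt = -13/√615 · 5 = -13√615/123 m/s
The top is descending at 13√615/123 ≈ 2.621 m/s.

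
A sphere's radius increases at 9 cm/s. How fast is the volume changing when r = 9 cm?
2916π cm³/s

V = (4/3)πr³
dV/dt = dV/dr · dr/dt = 4πr² · 9
At r = 9: dV/dt = 2916π cm³/s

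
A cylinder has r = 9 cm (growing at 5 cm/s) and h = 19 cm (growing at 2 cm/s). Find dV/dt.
1872π cm³/s

V = πr²h
dV/dt = 2πrh·dr/dt + πr²·dh/dt
= 2π(9)(19)(5) + π(9)²(2)
= 1872π cm³/s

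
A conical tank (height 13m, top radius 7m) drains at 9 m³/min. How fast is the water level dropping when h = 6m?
169/(196π) ≈ 0.2745 m/min

r/h = 7/13, so r = (7/13)h
V = (1/3)πr²h = (1/3)π((7/13)h)²h = (49/507)πh³
dV/dh = (49/169)πh²
dh/dt = (dV/dt)/(dV/dh) = -9/((49/169)π·6²) = -169/(196π) m/min
The level is dropping at 169/(196π) ≈ 0.2745 m/min.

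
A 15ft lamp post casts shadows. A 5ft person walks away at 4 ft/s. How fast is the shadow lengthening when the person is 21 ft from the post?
2 ft/s

By similar triangles: 15/(x+s) = 5/s
Solving: s = 5x/10
ds/dt = 5/10 · dx/dt = 1/2 · 4 = 2 ft/s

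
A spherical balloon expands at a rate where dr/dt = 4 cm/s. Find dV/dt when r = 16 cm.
4096π cm³/s

V = (4/3)πr³
dV/dt = dV/dr · dr/dt = 4πr² · 4
At r = 16: dV/dt = 4096π cm³/s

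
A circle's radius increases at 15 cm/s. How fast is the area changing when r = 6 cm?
180π cm²/s

A = πr²
dA/dt = 2πr · dr/dt = 2π(6)(15) = 180π cm²/s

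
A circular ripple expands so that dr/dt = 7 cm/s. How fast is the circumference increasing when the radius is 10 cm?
14π cm/s

C = 2πr
dC/dt = 2π · dr/dt = 2π · 7 = 14π cm/s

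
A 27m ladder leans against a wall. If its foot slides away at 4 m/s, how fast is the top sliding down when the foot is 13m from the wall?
13√35/35 ≈ 2.197 m/s

x² + y² = 27²
2x·dx/dt + 2y·dy/dt = 0
dy/dt = -x/y · dx/dt = -13/(4√35) · 4 = -13√35/35 m/s
The top is descending at 13√35/35 ≈ 2.197 m/s.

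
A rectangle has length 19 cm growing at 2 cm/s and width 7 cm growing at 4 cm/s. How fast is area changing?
90 cm²/s

A = lw
dA/dt = w·dl/dt + l·dw/dt = 7·2 + 19·4 = 90 cm²/s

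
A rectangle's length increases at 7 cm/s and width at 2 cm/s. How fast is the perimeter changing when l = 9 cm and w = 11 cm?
18 cm/s

P = 2(l + w)
dP/dt = 2(dl/dt + dw/dt) = 2(7 + 2) = 18 cm/s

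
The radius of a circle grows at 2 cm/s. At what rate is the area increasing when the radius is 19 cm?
76π cm²/s

A = πr²
dA/dt = 2πr · dr/dt = 2π(19)(2) = 76π cm²/s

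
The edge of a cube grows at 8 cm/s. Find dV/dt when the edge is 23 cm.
12696 cm³/s

V = s³
dV/dt = 3s² · ds/dt = 3·23²·8 = 12696 cm³/s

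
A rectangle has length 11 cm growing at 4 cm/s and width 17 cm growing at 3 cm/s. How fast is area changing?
101 cm²/s

A = lw
dA/dt = w·dl/dt + l·dw/dt = 17·4 + 11·3 = 101 cm²/s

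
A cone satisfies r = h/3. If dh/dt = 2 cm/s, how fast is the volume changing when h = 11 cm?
242π/9 cm³/s

V = (1/3)π(h/3)²h = πh³/27
dV/dt = πh²/9 · 2
At h = 11: dV/dt = 242π/9 cm³/s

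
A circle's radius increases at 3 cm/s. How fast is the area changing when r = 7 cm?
42π cm²/s

A = πr²
dA/dt = 2πr · dr/dt = 2π(7)(3) = 42π cm²/s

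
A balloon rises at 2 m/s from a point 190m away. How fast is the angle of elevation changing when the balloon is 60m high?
0.009572 rad/s

tan(θ) = y/190
sec²(θ) · dθ/dt = (1/190) · dy/dt
dθ/dt = cos²(θ)/190 · 2 = 190/(190² + 60²) · 2
dθ/dt = 0.009572 rad/s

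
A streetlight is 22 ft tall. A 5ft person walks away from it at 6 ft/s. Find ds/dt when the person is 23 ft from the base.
30/17 ft/s

By similar triangles: 22/(x+s) = 5/s
Solving: s = 5x/17
ds/dt = 5/17 · dx/dt = 5/17 · 6 = 30/17 ft/s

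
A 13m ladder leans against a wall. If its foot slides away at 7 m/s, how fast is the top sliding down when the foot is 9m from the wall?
63√22/44 ≈ 6.716 m/s

x² + y² = 13²
2x·dx/dt + 2y·dy/dt = 0
dy/dt = -x/y · dx/dt = -9/(2√22) · 7 = -63√22/44 m/s
The top is descending at 63√22/44 ≈ 6.716 m/s.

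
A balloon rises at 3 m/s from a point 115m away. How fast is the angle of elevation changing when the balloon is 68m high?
0.019329 rad/s

tan(θ) = y/115
sec²(θ) · dθ/dt = (1/115) · dy/dt
dθ/dt = cos²(θ)/115 · 3 = 115/(115² + 68²) · 3
dθ/dt = 0.019329 rad/s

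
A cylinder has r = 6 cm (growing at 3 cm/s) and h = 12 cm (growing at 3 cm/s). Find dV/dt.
540π cm³/s

V = πr²h
dV/dt = 2πrh·dr/dt + πr²·dh/dt
= 2π(6)(12)(3) + π(6)²(3)
= 540π cm³/s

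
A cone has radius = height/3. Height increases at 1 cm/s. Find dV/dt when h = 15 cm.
25π cm³/s

V = (1/3)π(h/3)²h = πh³/27
dV/dt = πh²/9 · 1
At h = 15: dV/dt = 25π cm³/s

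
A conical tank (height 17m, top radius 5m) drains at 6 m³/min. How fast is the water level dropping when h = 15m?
578/(1875π) ≈ 0.09812 m/min

r/h = 5/17, so r = (5/17)h
V = (1/3)πr²h = (1/3)π((5/17)h)²h = (25/867)πh³
dV/dh = (25/289)πh²
dh/dt = (dV/dt)/(dV/dh) = -6/((25/289)π·15²) = -578/(1875π) m/min
The level is dropping at 578/(1875π) ≈ 0.09812 m/min.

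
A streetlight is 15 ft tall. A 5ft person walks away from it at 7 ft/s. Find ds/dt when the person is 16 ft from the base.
7/2 ft/s

By similar triangles: 15/(x+s) = 5/s
Solving: s = 5x/10
ds/dt = 5/10 · dx/dt = 1/2 · 7 = 7/2 ft/s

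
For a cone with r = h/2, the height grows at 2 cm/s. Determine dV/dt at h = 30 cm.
450π cm³/s

V = (1/3)π(h/2)²h = πh³/12
dV/dt = πh²/4 · 2
At h = 30: dV/dt = 450π cm³/s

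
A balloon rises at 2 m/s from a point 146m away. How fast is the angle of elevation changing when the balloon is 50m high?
0.012261 rad/s

tan(θ) = y/146
sec²(θ) · dθ/dt = (1/146) · dy/dt
dθ/dt = cos²(θ)/146 · 2 = 146/(146² + 50²) · 2
dθ/dt = 0.012261 rad/s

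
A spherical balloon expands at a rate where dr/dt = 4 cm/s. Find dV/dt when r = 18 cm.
5184π cm³/s

V = (4/3)πr³
dV/dt = dV/dr · dr/dt = 4πr² · 4
At r = 18: dV/dt = 5184π cm³/s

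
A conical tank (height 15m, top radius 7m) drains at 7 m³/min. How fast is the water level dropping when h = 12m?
25/(112π) ≈ 0.07105 m/min

r/h = 7/15, so r = (7/15)h
V = (1/3)πr²h = (1/3)π((7/15)h)²h = (49/675)πh³
dV/dh = (49/225)πh²
dh/dt = (dV/dt)/(dV/dh) = -7/((49/225)π·12²) = -25/(112π) m/min
The level is dropping at 25/(112π) ≈ 0.07105 m/min.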